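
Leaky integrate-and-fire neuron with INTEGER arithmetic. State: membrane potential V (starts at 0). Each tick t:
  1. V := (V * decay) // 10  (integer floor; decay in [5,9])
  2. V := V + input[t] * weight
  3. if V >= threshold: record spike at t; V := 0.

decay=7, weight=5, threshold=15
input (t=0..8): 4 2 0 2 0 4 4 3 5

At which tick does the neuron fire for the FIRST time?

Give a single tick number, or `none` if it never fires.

t=0: input=4 -> V=0 FIRE
t=1: input=2 -> V=10
t=2: input=0 -> V=7
t=3: input=2 -> V=14
t=4: input=0 -> V=9
t=5: input=4 -> V=0 FIRE
t=6: input=4 -> V=0 FIRE
t=7: input=3 -> V=0 FIRE
t=8: input=5 -> V=0 FIRE

Answer: 0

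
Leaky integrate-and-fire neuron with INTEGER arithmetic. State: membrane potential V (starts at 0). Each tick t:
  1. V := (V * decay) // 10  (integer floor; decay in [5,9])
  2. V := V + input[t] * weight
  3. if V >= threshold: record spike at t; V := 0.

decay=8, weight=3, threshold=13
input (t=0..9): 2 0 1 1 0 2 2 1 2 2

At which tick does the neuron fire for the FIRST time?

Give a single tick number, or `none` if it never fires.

t=0: input=2 -> V=6
t=1: input=0 -> V=4
t=2: input=1 -> V=6
t=3: input=1 -> V=7
t=4: input=0 -> V=5
t=5: input=2 -> V=10
t=6: input=2 -> V=0 FIRE
t=7: input=1 -> V=3
t=8: input=2 -> V=8
t=9: input=2 -> V=12

Answer: 6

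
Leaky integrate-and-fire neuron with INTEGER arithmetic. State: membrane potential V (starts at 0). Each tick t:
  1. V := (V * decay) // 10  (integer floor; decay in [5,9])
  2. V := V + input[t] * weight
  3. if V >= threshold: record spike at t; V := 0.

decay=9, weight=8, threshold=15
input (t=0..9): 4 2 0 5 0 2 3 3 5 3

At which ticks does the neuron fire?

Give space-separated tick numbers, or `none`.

t=0: input=4 -> V=0 FIRE
t=1: input=2 -> V=0 FIRE
t=2: input=0 -> V=0
t=3: input=5 -> V=0 FIRE
t=4: input=0 -> V=0
t=5: input=2 -> V=0 FIRE
t=6: input=3 -> V=0 FIRE
t=7: input=3 -> V=0 FIRE
t=8: input=5 -> V=0 FIRE
t=9: input=3 -> V=0 FIRE

Answer: 0 1 3 5 6 7 8 9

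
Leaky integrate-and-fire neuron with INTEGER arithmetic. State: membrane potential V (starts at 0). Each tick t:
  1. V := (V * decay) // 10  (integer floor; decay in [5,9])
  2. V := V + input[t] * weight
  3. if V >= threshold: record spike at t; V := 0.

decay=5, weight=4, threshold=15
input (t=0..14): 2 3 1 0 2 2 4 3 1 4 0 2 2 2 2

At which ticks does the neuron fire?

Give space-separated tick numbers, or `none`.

t=0: input=2 -> V=8
t=1: input=3 -> V=0 FIRE
t=2: input=1 -> V=4
t=3: input=0 -> V=2
t=4: input=2 -> V=9
t=5: input=2 -> V=12
t=6: input=4 -> V=0 FIRE
t=7: input=3 -> V=12
t=8: input=1 -> V=10
t=9: input=4 -> V=0 FIRE
t=10: input=0 -> V=0
t=11: input=2 -> V=8
t=12: input=2 -> V=12
t=13: input=2 -> V=14
t=14: input=2 -> V=0 FIRE

Answer: 1 6 9 14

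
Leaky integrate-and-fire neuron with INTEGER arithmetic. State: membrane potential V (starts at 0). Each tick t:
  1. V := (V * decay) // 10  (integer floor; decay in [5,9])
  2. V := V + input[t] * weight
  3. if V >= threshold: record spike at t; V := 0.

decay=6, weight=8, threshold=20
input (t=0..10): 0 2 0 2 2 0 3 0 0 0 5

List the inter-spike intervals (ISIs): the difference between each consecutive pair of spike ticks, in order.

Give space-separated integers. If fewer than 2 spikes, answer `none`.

t=0: input=0 -> V=0
t=1: input=2 -> V=16
t=2: input=0 -> V=9
t=3: input=2 -> V=0 FIRE
t=4: input=2 -> V=16
t=5: input=0 -> V=9
t=6: input=3 -> V=0 FIRE
t=7: input=0 -> V=0
t=8: input=0 -> V=0
t=9: input=0 -> V=0
t=10: input=5 -> V=0 FIRE

Answer: 3 4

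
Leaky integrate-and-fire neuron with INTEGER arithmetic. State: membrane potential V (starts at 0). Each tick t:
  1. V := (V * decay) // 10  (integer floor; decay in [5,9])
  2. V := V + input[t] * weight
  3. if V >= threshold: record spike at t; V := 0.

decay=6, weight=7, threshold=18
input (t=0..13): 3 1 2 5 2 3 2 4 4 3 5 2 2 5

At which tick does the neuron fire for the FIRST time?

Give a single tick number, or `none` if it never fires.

Answer: 0

Derivation:
t=0: input=3 -> V=0 FIRE
t=1: input=1 -> V=7
t=2: input=2 -> V=0 FIRE
t=3: input=5 -> V=0 FIRE
t=4: input=2 -> V=14
t=5: input=3 -> V=0 FIRE
t=6: input=2 -> V=14
t=7: input=4 -> V=0 FIRE
t=8: input=4 -> V=0 FIRE
t=9: input=3 -> V=0 FIRE
t=10: input=5 -> V=0 FIRE
t=11: input=2 -> V=14
t=12: input=2 -> V=0 FIRE
t=13: input=5 -> V=0 FIRE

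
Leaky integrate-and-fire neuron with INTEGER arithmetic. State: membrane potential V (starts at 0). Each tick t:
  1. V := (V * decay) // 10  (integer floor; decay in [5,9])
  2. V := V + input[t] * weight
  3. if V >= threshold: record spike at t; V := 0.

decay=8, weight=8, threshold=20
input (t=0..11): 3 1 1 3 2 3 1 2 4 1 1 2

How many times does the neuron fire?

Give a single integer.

t=0: input=3 -> V=0 FIRE
t=1: input=1 -> V=8
t=2: input=1 -> V=14
t=3: input=3 -> V=0 FIRE
t=4: input=2 -> V=16
t=5: input=3 -> V=0 FIRE
t=6: input=1 -> V=8
t=7: input=2 -> V=0 FIRE
t=8: input=4 -> V=0 FIRE
t=9: input=1 -> V=8
t=10: input=1 -> V=14
t=11: input=2 -> V=0 FIRE

Answer: 6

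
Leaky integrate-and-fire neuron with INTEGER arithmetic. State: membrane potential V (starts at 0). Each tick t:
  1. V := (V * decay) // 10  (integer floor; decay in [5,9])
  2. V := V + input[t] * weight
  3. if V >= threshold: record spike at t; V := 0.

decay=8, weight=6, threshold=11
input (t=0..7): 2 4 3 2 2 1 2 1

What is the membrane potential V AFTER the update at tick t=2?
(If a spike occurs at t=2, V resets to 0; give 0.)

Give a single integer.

t=0: input=2 -> V=0 FIRE
t=1: input=4 -> V=0 FIRE
t=2: input=3 -> V=0 FIRE
t=3: input=2 -> V=0 FIRE
t=4: input=2 -> V=0 FIRE
t=5: input=1 -> V=6
t=6: input=2 -> V=0 FIRE
t=7: input=1 -> V=6

Answer: 0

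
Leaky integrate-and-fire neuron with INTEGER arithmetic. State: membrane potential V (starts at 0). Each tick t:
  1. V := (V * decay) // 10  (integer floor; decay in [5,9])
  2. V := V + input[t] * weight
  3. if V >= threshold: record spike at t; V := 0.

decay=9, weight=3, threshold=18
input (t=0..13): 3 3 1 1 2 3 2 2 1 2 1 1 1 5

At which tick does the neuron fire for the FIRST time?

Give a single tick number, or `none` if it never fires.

Answer: 2

Derivation:
t=0: input=3 -> V=9
t=1: input=3 -> V=17
t=2: input=1 -> V=0 FIRE
t=3: input=1 -> V=3
t=4: input=2 -> V=8
t=5: input=3 -> V=16
t=6: input=2 -> V=0 FIRE
t=7: input=2 -> V=6
t=8: input=1 -> V=8
t=9: input=2 -> V=13
t=10: input=1 -> V=14
t=11: input=1 -> V=15
t=12: input=1 -> V=16
t=13: input=5 -> V=0 FIRE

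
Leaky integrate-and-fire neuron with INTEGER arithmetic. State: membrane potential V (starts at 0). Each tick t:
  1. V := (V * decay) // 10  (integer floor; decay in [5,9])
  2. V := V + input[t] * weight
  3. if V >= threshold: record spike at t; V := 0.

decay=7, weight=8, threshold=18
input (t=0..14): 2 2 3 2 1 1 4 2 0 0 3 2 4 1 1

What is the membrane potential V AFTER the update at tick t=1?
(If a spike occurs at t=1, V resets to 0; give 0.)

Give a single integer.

Answer: 0

Derivation:
t=0: input=2 -> V=16
t=1: input=2 -> V=0 FIRE
t=2: input=3 -> V=0 FIRE
t=3: input=2 -> V=16
t=4: input=1 -> V=0 FIRE
t=5: input=1 -> V=8
t=6: input=4 -> V=0 FIRE
t=7: input=2 -> V=16
t=8: input=0 -> V=11
t=9: input=0 -> V=7
t=10: input=3 -> V=0 FIRE
t=11: input=2 -> V=16
t=12: input=4 -> V=0 FIRE
t=13: input=1 -> V=8
t=14: input=1 -> V=13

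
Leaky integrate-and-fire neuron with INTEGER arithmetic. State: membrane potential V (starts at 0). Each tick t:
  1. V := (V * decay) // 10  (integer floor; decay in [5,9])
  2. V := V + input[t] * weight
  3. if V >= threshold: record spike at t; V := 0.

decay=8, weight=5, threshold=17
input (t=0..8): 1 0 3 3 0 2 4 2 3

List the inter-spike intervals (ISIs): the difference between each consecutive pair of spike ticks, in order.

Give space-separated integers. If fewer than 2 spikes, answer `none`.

Answer: 3 1 2

Derivation:
t=0: input=1 -> V=5
t=1: input=0 -> V=4
t=2: input=3 -> V=0 FIRE
t=3: input=3 -> V=15
t=4: input=0 -> V=12
t=5: input=2 -> V=0 FIRE
t=6: input=4 -> V=0 FIRE
t=7: input=2 -> V=10
t=8: input=3 -> V=0 FIRE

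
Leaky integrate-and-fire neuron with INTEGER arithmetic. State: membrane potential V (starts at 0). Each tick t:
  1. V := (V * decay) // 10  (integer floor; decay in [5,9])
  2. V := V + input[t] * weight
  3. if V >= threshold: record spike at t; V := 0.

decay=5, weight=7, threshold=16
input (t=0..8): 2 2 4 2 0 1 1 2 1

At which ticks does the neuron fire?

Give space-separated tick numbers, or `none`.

Answer: 1 2 7

Derivation:
t=0: input=2 -> V=14
t=1: input=2 -> V=0 FIRE
t=2: input=4 -> V=0 FIRE
t=3: input=2 -> V=14
t=4: input=0 -> V=7
t=5: input=1 -> V=10
t=6: input=1 -> V=12
t=7: input=2 -> V=0 FIRE
t=8: input=1 -> V=7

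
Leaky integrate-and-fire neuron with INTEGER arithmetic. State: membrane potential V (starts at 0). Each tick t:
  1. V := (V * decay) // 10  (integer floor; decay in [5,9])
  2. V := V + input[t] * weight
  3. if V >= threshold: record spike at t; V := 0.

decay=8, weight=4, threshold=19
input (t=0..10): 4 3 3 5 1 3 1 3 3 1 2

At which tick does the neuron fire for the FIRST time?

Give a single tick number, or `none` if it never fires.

Answer: 1

Derivation:
t=0: input=4 -> V=16
t=1: input=3 -> V=0 FIRE
t=2: input=3 -> V=12
t=3: input=5 -> V=0 FIRE
t=4: input=1 -> V=4
t=5: input=3 -> V=15
t=6: input=1 -> V=16
t=7: input=3 -> V=0 FIRE
t=8: input=3 -> V=12
t=9: input=1 -> V=13
t=10: input=2 -> V=18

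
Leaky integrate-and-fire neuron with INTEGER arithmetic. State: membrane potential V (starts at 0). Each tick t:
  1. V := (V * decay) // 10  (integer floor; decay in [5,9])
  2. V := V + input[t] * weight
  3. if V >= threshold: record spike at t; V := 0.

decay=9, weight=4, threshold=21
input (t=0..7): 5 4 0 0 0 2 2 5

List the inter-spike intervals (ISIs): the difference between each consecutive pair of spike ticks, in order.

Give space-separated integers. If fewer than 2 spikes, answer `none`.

t=0: input=5 -> V=20
t=1: input=4 -> V=0 FIRE
t=2: input=0 -> V=0
t=3: input=0 -> V=0
t=4: input=0 -> V=0
t=5: input=2 -> V=8
t=6: input=2 -> V=15
t=7: input=5 -> V=0 FIRE

Answer: 6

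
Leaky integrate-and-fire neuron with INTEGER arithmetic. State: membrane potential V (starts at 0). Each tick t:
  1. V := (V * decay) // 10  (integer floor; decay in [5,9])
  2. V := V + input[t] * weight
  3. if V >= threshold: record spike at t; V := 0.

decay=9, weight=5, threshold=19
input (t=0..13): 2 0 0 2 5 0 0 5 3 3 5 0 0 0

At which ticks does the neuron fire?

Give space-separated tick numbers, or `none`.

t=0: input=2 -> V=10
t=1: input=0 -> V=9
t=2: input=0 -> V=8
t=3: input=2 -> V=17
t=4: input=5 -> V=0 FIRE
t=5: input=0 -> V=0
t=6: input=0 -> V=0
t=7: input=5 -> V=0 FIRE
t=8: input=3 -> V=15
t=9: input=3 -> V=0 FIRE
t=10: input=5 -> V=0 FIRE
t=11: input=0 -> V=0
t=12: input=0 -> V=0
t=13: input=0 -> V=0

Answer: 4 7 9 10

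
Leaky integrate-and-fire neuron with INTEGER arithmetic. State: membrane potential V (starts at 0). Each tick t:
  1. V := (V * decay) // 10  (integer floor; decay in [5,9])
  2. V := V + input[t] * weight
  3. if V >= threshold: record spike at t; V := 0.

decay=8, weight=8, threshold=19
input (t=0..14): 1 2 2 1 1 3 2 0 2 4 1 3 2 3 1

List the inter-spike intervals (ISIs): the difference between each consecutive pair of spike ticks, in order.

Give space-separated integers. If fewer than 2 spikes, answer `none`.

Answer: 2 2 3 1 2 2

Derivation:
t=0: input=1 -> V=8
t=1: input=2 -> V=0 FIRE
t=2: input=2 -> V=16
t=3: input=1 -> V=0 FIRE
t=4: input=1 -> V=8
t=5: input=3 -> V=0 FIRE
t=6: input=2 -> V=16
t=7: input=0 -> V=12
t=8: input=2 -> V=0 FIRE
t=9: input=4 -> V=0 FIRE
t=10: input=1 -> V=8
t=11: input=3 -> V=0 FIRE
t=12: input=2 -> V=16
t=13: input=3 -> V=0 FIRE
t=14: input=1 -> V=8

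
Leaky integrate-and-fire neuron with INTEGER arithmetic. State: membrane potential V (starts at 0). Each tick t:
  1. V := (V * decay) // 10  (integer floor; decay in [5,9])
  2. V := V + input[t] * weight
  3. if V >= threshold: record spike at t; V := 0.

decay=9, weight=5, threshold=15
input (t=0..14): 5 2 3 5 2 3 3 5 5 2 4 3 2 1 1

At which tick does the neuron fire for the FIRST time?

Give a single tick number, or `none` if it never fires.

t=0: input=5 -> V=0 FIRE
t=1: input=2 -> V=10
t=2: input=3 -> V=0 FIRE
t=3: input=5 -> V=0 FIRE
t=4: input=2 -> V=10
t=5: input=3 -> V=0 FIRE
t=6: input=3 -> V=0 FIRE
t=7: input=5 -> V=0 FIRE
t=8: input=5 -> V=0 FIRE
t=9: input=2 -> V=10
t=10: input=4 -> V=0 FIRE
t=11: input=3 -> V=0 FIRE
t=12: input=2 -> V=10
t=13: input=1 -> V=14
t=14: input=1 -> V=0 FIRE

Answer: 0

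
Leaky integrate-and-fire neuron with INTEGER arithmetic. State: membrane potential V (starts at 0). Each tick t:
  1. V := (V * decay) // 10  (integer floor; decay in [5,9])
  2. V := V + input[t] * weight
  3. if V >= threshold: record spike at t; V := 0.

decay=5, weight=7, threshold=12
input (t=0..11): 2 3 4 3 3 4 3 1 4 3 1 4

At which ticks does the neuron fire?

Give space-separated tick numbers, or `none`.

t=0: input=2 -> V=0 FIRE
t=1: input=3 -> V=0 FIRE
t=2: input=4 -> V=0 FIRE
t=3: input=3 -> V=0 FIRE
t=4: input=3 -> V=0 FIRE
t=5: input=4 -> V=0 FIRE
t=6: input=3 -> V=0 FIRE
t=7: input=1 -> V=7
t=8: input=4 -> V=0 FIRE
t=9: input=3 -> V=0 FIRE
t=10: input=1 -> V=7
t=11: input=4 -> V=0 FIRE

Answer: 0 1 2 3 4 5 6 8 9 11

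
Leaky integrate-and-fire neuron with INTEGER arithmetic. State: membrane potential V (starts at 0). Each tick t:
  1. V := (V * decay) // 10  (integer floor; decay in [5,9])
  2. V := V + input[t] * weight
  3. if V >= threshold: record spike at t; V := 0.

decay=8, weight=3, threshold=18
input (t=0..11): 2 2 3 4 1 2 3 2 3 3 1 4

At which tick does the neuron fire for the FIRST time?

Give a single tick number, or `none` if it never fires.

t=0: input=2 -> V=6
t=1: input=2 -> V=10
t=2: input=3 -> V=17
t=3: input=4 -> V=0 FIRE
t=4: input=1 -> V=3
t=5: input=2 -> V=8
t=6: input=3 -> V=15
t=7: input=2 -> V=0 FIRE
t=8: input=3 -> V=9
t=9: input=3 -> V=16
t=10: input=1 -> V=15
t=11: input=4 -> V=0 FIRE

Answer: 3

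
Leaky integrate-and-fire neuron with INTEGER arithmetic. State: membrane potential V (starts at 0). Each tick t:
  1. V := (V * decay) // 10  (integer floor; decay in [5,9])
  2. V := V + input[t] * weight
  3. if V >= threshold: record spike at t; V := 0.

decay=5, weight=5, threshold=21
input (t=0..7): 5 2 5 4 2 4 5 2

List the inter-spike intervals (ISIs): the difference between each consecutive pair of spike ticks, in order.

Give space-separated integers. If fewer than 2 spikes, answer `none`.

Answer: 2 3 1

Derivation:
t=0: input=5 -> V=0 FIRE
t=1: input=2 -> V=10
t=2: input=5 -> V=0 FIRE
t=3: input=4 -> V=20
t=4: input=2 -> V=20
t=5: input=4 -> V=0 FIRE
t=6: input=5 -> V=0 FIRE
t=7: input=2 -> V=10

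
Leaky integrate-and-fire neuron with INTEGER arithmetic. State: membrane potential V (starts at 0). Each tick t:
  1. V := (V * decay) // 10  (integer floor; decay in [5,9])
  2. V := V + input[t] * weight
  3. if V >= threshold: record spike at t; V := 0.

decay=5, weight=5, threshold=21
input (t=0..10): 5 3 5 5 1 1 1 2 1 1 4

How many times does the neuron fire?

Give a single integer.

t=0: input=5 -> V=0 FIRE
t=1: input=3 -> V=15
t=2: input=5 -> V=0 FIRE
t=3: input=5 -> V=0 FIRE
t=4: input=1 -> V=5
t=5: input=1 -> V=7
t=6: input=1 -> V=8
t=7: input=2 -> V=14
t=8: input=1 -> V=12
t=9: input=1 -> V=11
t=10: input=4 -> V=0 FIRE

Answer: 4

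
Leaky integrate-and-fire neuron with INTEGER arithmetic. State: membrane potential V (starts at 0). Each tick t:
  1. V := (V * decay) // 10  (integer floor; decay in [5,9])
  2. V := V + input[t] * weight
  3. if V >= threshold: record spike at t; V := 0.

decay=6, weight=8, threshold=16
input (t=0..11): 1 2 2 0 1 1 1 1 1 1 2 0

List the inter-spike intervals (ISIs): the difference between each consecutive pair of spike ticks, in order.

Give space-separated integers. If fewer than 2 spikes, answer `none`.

Answer: 1 5 3

Derivation:
t=0: input=1 -> V=8
t=1: input=2 -> V=0 FIRE
t=2: input=2 -> V=0 FIRE
t=3: input=0 -> V=0
t=4: input=1 -> V=8
t=5: input=1 -> V=12
t=6: input=1 -> V=15
t=7: input=1 -> V=0 FIRE
t=8: input=1 -> V=8
t=9: input=1 -> V=12
t=10: input=2 -> V=0 FIRE
t=11: input=0 -> V=0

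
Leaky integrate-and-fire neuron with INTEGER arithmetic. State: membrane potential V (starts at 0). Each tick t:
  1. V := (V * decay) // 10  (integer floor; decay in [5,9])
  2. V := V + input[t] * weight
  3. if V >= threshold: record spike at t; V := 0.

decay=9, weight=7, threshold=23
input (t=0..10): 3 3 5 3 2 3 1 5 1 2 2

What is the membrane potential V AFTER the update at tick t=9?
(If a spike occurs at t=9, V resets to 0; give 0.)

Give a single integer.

t=0: input=3 -> V=21
t=1: input=3 -> V=0 FIRE
t=2: input=5 -> V=0 FIRE
t=3: input=3 -> V=21
t=4: input=2 -> V=0 FIRE
t=5: input=3 -> V=21
t=6: input=1 -> V=0 FIRE
t=7: input=5 -> V=0 FIRE
t=8: input=1 -> V=7
t=9: input=2 -> V=20
t=10: input=2 -> V=0 FIRE

Answer: 20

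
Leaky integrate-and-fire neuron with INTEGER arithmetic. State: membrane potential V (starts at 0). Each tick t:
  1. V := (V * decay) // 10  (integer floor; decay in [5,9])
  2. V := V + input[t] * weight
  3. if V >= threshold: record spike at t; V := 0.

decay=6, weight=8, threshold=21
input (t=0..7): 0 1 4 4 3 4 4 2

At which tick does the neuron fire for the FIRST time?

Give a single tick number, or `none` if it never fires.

t=0: input=0 -> V=0
t=1: input=1 -> V=8
t=2: input=4 -> V=0 FIRE
t=3: input=4 -> V=0 FIRE
t=4: input=3 -> V=0 FIRE
t=5: input=4 -> V=0 FIRE
t=6: input=4 -> V=0 FIRE
t=7: input=2 -> V=16

Answer: 2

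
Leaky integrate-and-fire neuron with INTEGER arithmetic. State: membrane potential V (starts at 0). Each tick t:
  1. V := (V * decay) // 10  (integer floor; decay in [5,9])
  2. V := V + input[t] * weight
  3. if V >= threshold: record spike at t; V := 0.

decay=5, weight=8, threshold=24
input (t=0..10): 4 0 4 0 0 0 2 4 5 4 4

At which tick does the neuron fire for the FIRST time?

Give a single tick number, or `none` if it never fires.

Answer: 0

Derivation:
t=0: input=4 -> V=0 FIRE
t=1: input=0 -> V=0
t=2: input=4 -> V=0 FIRE
t=3: input=0 -> V=0
t=4: input=0 -> V=0
t=5: input=0 -> V=0
t=6: input=2 -> V=16
t=7: input=4 -> V=0 FIRE
t=8: input=5 -> V=0 FIRE
t=9: input=4 -> V=0 FIRE
t=10: input=4 -> V=0 FIRE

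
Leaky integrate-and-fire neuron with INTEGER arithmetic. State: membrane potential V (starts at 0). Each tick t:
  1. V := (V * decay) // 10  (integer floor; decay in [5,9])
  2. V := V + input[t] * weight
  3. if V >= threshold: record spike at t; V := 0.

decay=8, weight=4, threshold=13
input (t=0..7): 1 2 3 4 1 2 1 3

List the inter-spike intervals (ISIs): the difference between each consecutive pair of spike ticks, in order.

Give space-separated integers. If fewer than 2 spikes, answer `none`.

Answer: 1 4

Derivation:
t=0: input=1 -> V=4
t=1: input=2 -> V=11
t=2: input=3 -> V=0 FIRE
t=3: input=4 -> V=0 FIRE
t=4: input=1 -> V=4
t=5: input=2 -> V=11
t=6: input=1 -> V=12
t=7: input=3 -> V=0 FIRE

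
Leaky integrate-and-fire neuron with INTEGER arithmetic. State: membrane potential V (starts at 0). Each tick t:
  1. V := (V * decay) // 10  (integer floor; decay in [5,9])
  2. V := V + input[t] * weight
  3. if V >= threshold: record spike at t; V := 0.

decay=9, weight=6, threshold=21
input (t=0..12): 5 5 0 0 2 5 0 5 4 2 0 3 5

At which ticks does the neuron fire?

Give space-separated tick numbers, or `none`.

Answer: 0 1 5 7 8 11 12

Derivation:
t=0: input=5 -> V=0 FIRE
t=1: input=5 -> V=0 FIRE
t=2: input=0 -> V=0
t=3: input=0 -> V=0
t=4: input=2 -> V=12
t=5: input=5 -> V=0 FIRE
t=6: input=0 -> V=0
t=7: input=5 -> V=0 FIRE
t=8: input=4 -> V=0 FIRE
t=9: input=2 -> V=12
t=10: input=0 -> V=10
t=11: input=3 -> V=0 FIRE
t=12: input=5 -> V=0 FIRE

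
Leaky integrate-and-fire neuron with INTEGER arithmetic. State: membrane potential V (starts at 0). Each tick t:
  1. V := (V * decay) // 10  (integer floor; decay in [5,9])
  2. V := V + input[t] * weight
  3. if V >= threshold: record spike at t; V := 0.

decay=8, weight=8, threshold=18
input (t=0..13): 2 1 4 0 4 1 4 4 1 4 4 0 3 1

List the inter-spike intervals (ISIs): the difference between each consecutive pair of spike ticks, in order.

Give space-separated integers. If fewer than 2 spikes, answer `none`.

Answer: 1 2 2 1 2 1 2

Derivation:
t=0: input=2 -> V=16
t=1: input=1 -> V=0 FIRE
t=2: input=4 -> V=0 FIRE
t=3: input=0 -> V=0
t=4: input=4 -> V=0 FIRE
t=5: input=1 -> V=8
t=6: input=4 -> V=0 FIRE
t=7: input=4 -> V=0 FIRE
t=8: input=1 -> V=8
t=9: input=4 -> V=0 FIRE
t=10: input=4 -> V=0 FIRE
t=11: input=0 -> V=0
t=12: input=3 -> V=0 FIRE
t=13: input=1 -> V=8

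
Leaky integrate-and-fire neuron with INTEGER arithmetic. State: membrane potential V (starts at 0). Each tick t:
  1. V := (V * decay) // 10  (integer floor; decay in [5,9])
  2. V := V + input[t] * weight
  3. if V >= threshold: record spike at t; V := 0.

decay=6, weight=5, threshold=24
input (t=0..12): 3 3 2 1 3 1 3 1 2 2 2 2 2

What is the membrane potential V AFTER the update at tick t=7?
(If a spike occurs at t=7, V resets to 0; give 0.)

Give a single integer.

Answer: 5

Derivation:
t=0: input=3 -> V=15
t=1: input=3 -> V=0 FIRE
t=2: input=2 -> V=10
t=3: input=1 -> V=11
t=4: input=3 -> V=21
t=5: input=1 -> V=17
t=6: input=3 -> V=0 FIRE
t=7: input=1 -> V=5
t=8: input=2 -> V=13
t=9: input=2 -> V=17
t=10: input=2 -> V=20
t=11: input=2 -> V=22
t=12: input=2 -> V=23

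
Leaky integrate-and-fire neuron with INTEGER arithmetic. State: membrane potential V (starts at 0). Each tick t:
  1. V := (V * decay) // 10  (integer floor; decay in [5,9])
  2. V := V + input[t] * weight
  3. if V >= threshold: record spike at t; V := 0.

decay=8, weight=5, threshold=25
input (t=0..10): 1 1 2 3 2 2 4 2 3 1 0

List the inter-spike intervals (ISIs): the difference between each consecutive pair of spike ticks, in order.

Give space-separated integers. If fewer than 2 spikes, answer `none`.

t=0: input=1 -> V=5
t=1: input=1 -> V=9
t=2: input=2 -> V=17
t=3: input=3 -> V=0 FIRE
t=4: input=2 -> V=10
t=5: input=2 -> V=18
t=6: input=4 -> V=0 FIRE
t=7: input=2 -> V=10
t=8: input=3 -> V=23
t=9: input=1 -> V=23
t=10: input=0 -> V=18

Answer: 3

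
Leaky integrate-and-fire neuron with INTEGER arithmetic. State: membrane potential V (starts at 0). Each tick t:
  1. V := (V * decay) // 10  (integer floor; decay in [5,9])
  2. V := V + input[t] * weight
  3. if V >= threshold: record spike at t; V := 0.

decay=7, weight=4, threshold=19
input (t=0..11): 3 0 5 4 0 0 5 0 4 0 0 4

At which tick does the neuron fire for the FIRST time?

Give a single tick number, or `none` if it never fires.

Answer: 2

Derivation:
t=0: input=3 -> V=12
t=1: input=0 -> V=8
t=2: input=5 -> V=0 FIRE
t=3: input=4 -> V=16
t=4: input=0 -> V=11
t=5: input=0 -> V=7
t=6: input=5 -> V=0 FIRE
t=7: input=0 -> V=0
t=8: input=4 -> V=16
t=9: input=0 -> V=11
t=10: input=0 -> V=7
t=11: input=4 -> V=0 FIRE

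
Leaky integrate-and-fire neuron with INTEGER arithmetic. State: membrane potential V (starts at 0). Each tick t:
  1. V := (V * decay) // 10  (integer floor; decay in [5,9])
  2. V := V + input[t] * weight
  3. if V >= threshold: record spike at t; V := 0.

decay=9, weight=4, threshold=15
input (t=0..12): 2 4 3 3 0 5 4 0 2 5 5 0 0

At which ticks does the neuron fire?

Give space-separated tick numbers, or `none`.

t=0: input=2 -> V=8
t=1: input=4 -> V=0 FIRE
t=2: input=3 -> V=12
t=3: input=3 -> V=0 FIRE
t=4: input=0 -> V=0
t=5: input=5 -> V=0 FIRE
t=6: input=4 -> V=0 FIRE
t=7: input=0 -> V=0
t=8: input=2 -> V=8
t=9: input=5 -> V=0 FIRE
t=10: input=5 -> V=0 FIRE
t=11: input=0 -> V=0
t=12: input=0 -> V=0

Answer: 1 3 5 6 9 10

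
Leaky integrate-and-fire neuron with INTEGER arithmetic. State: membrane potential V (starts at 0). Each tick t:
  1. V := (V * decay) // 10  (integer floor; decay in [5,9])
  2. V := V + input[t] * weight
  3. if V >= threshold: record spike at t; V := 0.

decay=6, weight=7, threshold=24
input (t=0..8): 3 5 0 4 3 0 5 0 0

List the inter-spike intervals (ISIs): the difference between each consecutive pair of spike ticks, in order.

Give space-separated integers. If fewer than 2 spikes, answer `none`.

Answer: 2 3

Derivation:
t=0: input=3 -> V=21
t=1: input=5 -> V=0 FIRE
t=2: input=0 -> V=0
t=3: input=4 -> V=0 FIRE
t=4: input=3 -> V=21
t=5: input=0 -> V=12
t=6: input=5 -> V=0 FIRE
t=7: input=0 -> V=0
t=8: input=0 -> V=0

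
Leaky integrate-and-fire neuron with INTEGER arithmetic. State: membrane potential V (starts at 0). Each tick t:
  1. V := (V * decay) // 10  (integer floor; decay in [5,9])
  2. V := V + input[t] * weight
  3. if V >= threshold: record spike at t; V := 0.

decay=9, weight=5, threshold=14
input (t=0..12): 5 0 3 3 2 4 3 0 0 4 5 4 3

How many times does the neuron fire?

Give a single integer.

Answer: 9

Derivation:
t=0: input=5 -> V=0 FIRE
t=1: input=0 -> V=0
t=2: input=3 -> V=0 FIRE
t=3: input=3 -> V=0 FIRE
t=4: input=2 -> V=10
t=5: input=4 -> V=0 FIRE
t=6: input=3 -> V=0 FIRE
t=7: input=0 -> V=0
t=8: input=0 -> V=0
t=9: input=4 -> V=0 FIRE
t=10: input=5 -> V=0 FIRE
t=11: input=4 -> V=0 FIRE
t=12: input=3 -> V=0 FIRE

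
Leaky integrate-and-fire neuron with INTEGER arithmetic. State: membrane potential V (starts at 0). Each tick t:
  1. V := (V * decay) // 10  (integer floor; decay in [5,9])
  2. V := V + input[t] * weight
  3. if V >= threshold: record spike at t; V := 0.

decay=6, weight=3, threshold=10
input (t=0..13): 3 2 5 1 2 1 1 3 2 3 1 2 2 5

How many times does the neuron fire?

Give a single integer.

Answer: 6

Derivation:
t=0: input=3 -> V=9
t=1: input=2 -> V=0 FIRE
t=2: input=5 -> V=0 FIRE
t=3: input=1 -> V=3
t=4: input=2 -> V=7
t=5: input=1 -> V=7
t=6: input=1 -> V=7
t=7: input=3 -> V=0 FIRE
t=8: input=2 -> V=6
t=9: input=3 -> V=0 FIRE
t=10: input=1 -> V=3
t=11: input=2 -> V=7
t=12: input=2 -> V=0 FIRE
t=13: input=5 -> V=0 FIRE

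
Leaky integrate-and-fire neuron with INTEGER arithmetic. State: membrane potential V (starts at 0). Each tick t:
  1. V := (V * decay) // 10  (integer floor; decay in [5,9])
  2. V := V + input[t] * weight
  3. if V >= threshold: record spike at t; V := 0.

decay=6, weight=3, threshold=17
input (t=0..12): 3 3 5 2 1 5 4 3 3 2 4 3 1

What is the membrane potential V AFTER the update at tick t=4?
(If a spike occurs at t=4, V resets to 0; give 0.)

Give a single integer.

t=0: input=3 -> V=9
t=1: input=3 -> V=14
t=2: input=5 -> V=0 FIRE
t=3: input=2 -> V=6
t=4: input=1 -> V=6
t=5: input=5 -> V=0 FIRE
t=6: input=4 -> V=12
t=7: input=3 -> V=16
t=8: input=3 -> V=0 FIRE
t=9: input=2 -> V=6
t=10: input=4 -> V=15
t=11: input=3 -> V=0 FIRE
t=12: input=1 -> V=3

Answer: 6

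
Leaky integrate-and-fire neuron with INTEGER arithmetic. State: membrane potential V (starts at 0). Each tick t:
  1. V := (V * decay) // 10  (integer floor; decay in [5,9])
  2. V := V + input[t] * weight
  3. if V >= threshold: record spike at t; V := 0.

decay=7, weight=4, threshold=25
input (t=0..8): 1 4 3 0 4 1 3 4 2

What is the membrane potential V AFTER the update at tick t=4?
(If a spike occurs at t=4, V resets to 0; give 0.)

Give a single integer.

t=0: input=1 -> V=4
t=1: input=4 -> V=18
t=2: input=3 -> V=24
t=3: input=0 -> V=16
t=4: input=4 -> V=0 FIRE
t=5: input=1 -> V=4
t=6: input=3 -> V=14
t=7: input=4 -> V=0 FIRE
t=8: input=2 -> V=8

Answer: 0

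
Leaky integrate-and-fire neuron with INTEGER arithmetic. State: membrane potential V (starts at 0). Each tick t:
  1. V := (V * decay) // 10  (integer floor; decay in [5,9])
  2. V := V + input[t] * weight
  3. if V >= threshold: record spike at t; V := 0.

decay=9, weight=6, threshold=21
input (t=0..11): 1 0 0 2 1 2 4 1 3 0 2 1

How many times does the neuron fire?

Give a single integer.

Answer: 3

Derivation:
t=0: input=1 -> V=6
t=1: input=0 -> V=5
t=2: input=0 -> V=4
t=3: input=2 -> V=15
t=4: input=1 -> V=19
t=5: input=2 -> V=0 FIRE
t=6: input=4 -> V=0 FIRE
t=7: input=1 -> V=6
t=8: input=3 -> V=0 FIRE
t=9: input=0 -> V=0
t=10: input=2 -> V=12
t=11: input=1 -> V=16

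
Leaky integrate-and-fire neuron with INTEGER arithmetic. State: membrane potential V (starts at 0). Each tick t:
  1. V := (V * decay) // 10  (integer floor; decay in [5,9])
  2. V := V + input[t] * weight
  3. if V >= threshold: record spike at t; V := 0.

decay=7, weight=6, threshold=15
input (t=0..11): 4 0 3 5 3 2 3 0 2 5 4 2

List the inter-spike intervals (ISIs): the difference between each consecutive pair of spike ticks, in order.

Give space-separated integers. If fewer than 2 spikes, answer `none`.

Answer: 2 1 1 2 3 1

Derivation:
t=0: input=4 -> V=0 FIRE
t=1: input=0 -> V=0
t=2: input=3 -> V=0 FIRE
t=3: input=5 -> V=0 FIRE
t=4: input=3 -> V=0 FIRE
t=5: input=2 -> V=12
t=6: input=3 -> V=0 FIRE
t=7: input=0 -> V=0
t=8: input=2 -> V=12
t=9: input=5 -> V=0 FIRE
t=10: input=4 -> V=0 FIRE
t=11: input=2 -> V=12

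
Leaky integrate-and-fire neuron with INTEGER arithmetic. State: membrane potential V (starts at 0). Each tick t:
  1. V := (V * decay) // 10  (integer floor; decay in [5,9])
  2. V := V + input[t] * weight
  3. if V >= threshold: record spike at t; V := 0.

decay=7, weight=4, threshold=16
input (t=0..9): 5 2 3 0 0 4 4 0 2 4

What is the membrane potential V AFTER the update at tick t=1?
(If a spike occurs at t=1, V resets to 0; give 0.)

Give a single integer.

t=0: input=5 -> V=0 FIRE
t=1: input=2 -> V=8
t=2: input=3 -> V=0 FIRE
t=3: input=0 -> V=0
t=4: input=0 -> V=0
t=5: input=4 -> V=0 FIRE
t=6: input=4 -> V=0 FIRE
t=7: input=0 -> V=0
t=8: input=2 -> V=8
t=9: input=4 -> V=0 FIRE

Answer: 8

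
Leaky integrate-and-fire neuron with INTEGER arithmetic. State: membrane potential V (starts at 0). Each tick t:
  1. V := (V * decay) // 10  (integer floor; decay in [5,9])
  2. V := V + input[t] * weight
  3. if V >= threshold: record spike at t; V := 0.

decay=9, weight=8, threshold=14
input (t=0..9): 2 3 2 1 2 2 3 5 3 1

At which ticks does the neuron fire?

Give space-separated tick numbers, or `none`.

Answer: 0 1 2 4 5 6 7 8

Derivation:
t=0: input=2 -> V=0 FIRE
t=1: input=3 -> V=0 FIRE
t=2: input=2 -> V=0 FIRE
t=3: input=1 -> V=8
t=4: input=2 -> V=0 FIRE
t=5: input=2 -> V=0 FIRE
t=6: input=3 -> V=0 FIRE
t=7: input=5 -> V=0 FIRE
t=8: input=3 -> V=0 FIRE
t=9: input=1 -> V=8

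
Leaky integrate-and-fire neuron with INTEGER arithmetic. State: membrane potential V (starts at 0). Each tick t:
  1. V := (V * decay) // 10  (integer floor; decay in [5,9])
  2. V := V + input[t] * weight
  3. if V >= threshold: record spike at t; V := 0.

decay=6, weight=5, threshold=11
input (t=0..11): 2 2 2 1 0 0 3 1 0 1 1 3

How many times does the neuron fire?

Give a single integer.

Answer: 4

Derivation:
t=0: input=2 -> V=10
t=1: input=2 -> V=0 FIRE
t=2: input=2 -> V=10
t=3: input=1 -> V=0 FIRE
t=4: input=0 -> V=0
t=5: input=0 -> V=0
t=6: input=3 -> V=0 FIRE
t=7: input=1 -> V=5
t=8: input=0 -> V=3
t=9: input=1 -> V=6
t=10: input=1 -> V=8
t=11: input=3 -> V=0 FIRE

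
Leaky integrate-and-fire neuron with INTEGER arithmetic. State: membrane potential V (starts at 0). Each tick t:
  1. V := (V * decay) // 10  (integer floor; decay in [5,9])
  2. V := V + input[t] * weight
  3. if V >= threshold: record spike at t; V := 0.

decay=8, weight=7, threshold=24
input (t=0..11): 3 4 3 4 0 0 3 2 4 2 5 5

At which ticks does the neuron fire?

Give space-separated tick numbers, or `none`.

t=0: input=3 -> V=21
t=1: input=4 -> V=0 FIRE
t=2: input=3 -> V=21
t=3: input=4 -> V=0 FIRE
t=4: input=0 -> V=0
t=5: input=0 -> V=0
t=6: input=3 -> V=21
t=7: input=2 -> V=0 FIRE
t=8: input=4 -> V=0 FIRE
t=9: input=2 -> V=14
t=10: input=5 -> V=0 FIRE
t=11: input=5 -> V=0 FIRE

Answer: 1 3 7 8 10 11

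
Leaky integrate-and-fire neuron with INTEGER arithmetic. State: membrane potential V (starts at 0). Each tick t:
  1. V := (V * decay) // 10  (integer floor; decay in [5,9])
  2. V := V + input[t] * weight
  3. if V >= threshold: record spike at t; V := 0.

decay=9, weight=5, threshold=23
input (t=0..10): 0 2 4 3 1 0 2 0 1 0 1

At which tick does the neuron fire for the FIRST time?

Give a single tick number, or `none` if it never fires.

t=0: input=0 -> V=0
t=1: input=2 -> V=10
t=2: input=4 -> V=0 FIRE
t=3: input=3 -> V=15
t=4: input=1 -> V=18
t=5: input=0 -> V=16
t=6: input=2 -> V=0 FIRE
t=7: input=0 -> V=0
t=8: input=1 -> V=5
t=9: input=0 -> V=4
t=10: input=1 -> V=8

Answer: 2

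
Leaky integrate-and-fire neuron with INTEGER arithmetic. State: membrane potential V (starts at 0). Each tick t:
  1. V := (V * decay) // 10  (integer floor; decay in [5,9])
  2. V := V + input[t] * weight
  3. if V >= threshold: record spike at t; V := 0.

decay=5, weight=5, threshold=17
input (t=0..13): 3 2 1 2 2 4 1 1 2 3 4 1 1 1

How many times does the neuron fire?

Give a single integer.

Answer: 4

Derivation:
t=0: input=3 -> V=15
t=1: input=2 -> V=0 FIRE
t=2: input=1 -> V=5
t=3: input=2 -> V=12
t=4: input=2 -> V=16
t=5: input=4 -> V=0 FIRE
t=6: input=1 -> V=5
t=7: input=1 -> V=7
t=8: input=2 -> V=13
t=9: input=3 -> V=0 FIRE
t=10: input=4 -> V=0 FIRE
t=11: input=1 -> V=5
t=12: input=1 -> V=7
t=13: input=1 -> V=8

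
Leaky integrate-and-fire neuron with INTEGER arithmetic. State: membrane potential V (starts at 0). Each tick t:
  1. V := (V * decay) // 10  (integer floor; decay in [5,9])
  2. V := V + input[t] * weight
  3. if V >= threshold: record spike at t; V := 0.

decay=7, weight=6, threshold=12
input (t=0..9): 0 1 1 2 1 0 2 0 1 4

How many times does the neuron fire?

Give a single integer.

Answer: 3

Derivation:
t=0: input=0 -> V=0
t=1: input=1 -> V=6
t=2: input=1 -> V=10
t=3: input=2 -> V=0 FIRE
t=4: input=1 -> V=6
t=5: input=0 -> V=4
t=6: input=2 -> V=0 FIRE
t=7: input=0 -> V=0
t=8: input=1 -> V=6
t=9: input=4 -> V=0 FIRE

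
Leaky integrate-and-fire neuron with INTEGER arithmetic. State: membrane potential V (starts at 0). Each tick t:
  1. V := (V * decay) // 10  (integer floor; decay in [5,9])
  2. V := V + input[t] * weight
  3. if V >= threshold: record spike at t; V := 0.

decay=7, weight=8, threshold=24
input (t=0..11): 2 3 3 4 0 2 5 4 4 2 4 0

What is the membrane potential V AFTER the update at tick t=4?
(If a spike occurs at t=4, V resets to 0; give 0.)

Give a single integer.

Answer: 0

Derivation:
t=0: input=2 -> V=16
t=1: input=3 -> V=0 FIRE
t=2: input=3 -> V=0 FIRE
t=3: input=4 -> V=0 FIRE
t=4: input=0 -> V=0
t=5: input=2 -> V=16
t=6: input=5 -> V=0 FIRE
t=7: input=4 -> V=0 FIRE
t=8: input=4 -> V=0 FIRE
t=9: input=2 -> V=16
t=10: input=4 -> V=0 FIRE
t=11: input=0 -> V=0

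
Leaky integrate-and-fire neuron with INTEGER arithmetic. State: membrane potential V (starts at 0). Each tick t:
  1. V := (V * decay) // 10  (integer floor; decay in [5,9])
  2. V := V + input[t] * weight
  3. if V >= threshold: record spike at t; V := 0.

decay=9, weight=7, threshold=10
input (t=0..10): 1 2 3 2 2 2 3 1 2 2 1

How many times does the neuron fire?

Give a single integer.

Answer: 8

Derivation:
t=0: input=1 -> V=7
t=1: input=2 -> V=0 FIRE
t=2: input=3 -> V=0 FIRE
t=3: input=2 -> V=0 FIRE
t=4: input=2 -> V=0 FIRE
t=5: input=2 -> V=0 FIRE
t=6: input=3 -> V=0 FIRE
t=7: input=1 -> V=7
t=8: input=2 -> V=0 FIRE
t=9: input=2 -> V=0 FIRE
t=10: input=1 -> V=7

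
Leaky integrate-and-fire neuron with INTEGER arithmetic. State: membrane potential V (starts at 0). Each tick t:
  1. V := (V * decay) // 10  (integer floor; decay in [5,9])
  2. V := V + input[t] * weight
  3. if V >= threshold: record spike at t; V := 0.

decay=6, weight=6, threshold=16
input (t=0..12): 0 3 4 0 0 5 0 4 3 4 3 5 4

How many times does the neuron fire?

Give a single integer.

Answer: 9

Derivation:
t=0: input=0 -> V=0
t=1: input=3 -> V=0 FIRE
t=2: input=4 -> V=0 FIRE
t=3: input=0 -> V=0
t=4: input=0 -> V=0
t=5: input=5 -> V=0 FIRE
t=6: input=0 -> V=0
t=7: input=4 -> V=0 FIRE
t=8: input=3 -> V=0 FIRE
t=9: input=4 -> V=0 FIRE
t=10: input=3 -> V=0 FIRE
t=11: input=5 -> V=0 FIRE
t=12: input=4 -> V=0 FIRE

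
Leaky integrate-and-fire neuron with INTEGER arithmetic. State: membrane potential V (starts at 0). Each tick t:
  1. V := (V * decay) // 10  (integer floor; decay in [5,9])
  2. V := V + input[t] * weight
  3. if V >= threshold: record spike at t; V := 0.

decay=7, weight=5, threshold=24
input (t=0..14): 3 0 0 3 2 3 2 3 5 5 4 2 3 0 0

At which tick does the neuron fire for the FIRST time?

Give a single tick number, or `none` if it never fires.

Answer: 5

Derivation:
t=0: input=3 -> V=15
t=1: input=0 -> V=10
t=2: input=0 -> V=7
t=3: input=3 -> V=19
t=4: input=2 -> V=23
t=5: input=3 -> V=0 FIRE
t=6: input=2 -> V=10
t=7: input=3 -> V=22
t=8: input=5 -> V=0 FIRE
t=9: input=5 -> V=0 FIRE
t=10: input=4 -> V=20
t=11: input=2 -> V=0 FIRE
t=12: input=3 -> V=15
t=13: input=0 -> V=10
t=14: input=0 -> V=7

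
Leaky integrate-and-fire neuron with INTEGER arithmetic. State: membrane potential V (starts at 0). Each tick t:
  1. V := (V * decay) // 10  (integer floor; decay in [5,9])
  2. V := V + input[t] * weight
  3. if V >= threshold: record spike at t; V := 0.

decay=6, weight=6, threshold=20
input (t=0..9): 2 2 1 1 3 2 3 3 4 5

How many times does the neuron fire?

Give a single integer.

Answer: 4

Derivation:
t=0: input=2 -> V=12
t=1: input=2 -> V=19
t=2: input=1 -> V=17
t=3: input=1 -> V=16
t=4: input=3 -> V=0 FIRE
t=5: input=2 -> V=12
t=6: input=3 -> V=0 FIRE
t=7: input=3 -> V=18
t=8: input=4 -> V=0 FIRE
t=9: input=5 -> V=0 FIRE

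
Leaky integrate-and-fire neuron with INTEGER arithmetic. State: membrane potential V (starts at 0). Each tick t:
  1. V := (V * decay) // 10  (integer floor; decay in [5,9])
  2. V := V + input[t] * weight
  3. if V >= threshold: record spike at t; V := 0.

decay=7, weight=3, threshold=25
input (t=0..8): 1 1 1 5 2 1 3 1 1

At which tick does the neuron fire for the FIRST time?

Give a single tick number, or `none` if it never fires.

Answer: none

Derivation:
t=0: input=1 -> V=3
t=1: input=1 -> V=5
t=2: input=1 -> V=6
t=3: input=5 -> V=19
t=4: input=2 -> V=19
t=5: input=1 -> V=16
t=6: input=3 -> V=20
t=7: input=1 -> V=17
t=8: input=1 -> V=14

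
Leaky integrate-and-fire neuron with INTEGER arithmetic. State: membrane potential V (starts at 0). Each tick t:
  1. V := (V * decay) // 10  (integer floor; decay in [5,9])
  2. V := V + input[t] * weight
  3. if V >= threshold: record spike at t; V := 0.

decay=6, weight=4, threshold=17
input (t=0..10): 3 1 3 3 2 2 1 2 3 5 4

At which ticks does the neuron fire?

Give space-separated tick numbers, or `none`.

Answer: 2 5 8 9

Derivation:
t=0: input=3 -> V=12
t=1: input=1 -> V=11
t=2: input=3 -> V=0 FIRE
t=3: input=3 -> V=12
t=4: input=2 -> V=15
t=5: input=2 -> V=0 FIRE
t=6: input=1 -> V=4
t=7: input=2 -> V=10
t=8: input=3 -> V=0 FIRE
t=9: input=5 -> V=0 FIRE
t=10: input=4 -> V=16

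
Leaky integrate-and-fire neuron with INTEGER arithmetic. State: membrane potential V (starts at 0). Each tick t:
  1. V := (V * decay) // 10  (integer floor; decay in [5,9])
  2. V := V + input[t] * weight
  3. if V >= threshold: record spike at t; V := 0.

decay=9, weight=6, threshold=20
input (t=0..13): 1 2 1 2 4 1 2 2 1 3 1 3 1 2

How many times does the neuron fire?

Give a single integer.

Answer: 5

Derivation:
t=0: input=1 -> V=6
t=1: input=2 -> V=17
t=2: input=1 -> V=0 FIRE
t=3: input=2 -> V=12
t=4: input=4 -> V=0 FIRE
t=5: input=1 -> V=6
t=6: input=2 -> V=17
t=7: input=2 -> V=0 FIRE
t=8: input=1 -> V=6
t=9: input=3 -> V=0 FIRE
t=10: input=1 -> V=6
t=11: input=3 -> V=0 FIRE
t=12: input=1 -> V=6
t=13: input=2 -> V=17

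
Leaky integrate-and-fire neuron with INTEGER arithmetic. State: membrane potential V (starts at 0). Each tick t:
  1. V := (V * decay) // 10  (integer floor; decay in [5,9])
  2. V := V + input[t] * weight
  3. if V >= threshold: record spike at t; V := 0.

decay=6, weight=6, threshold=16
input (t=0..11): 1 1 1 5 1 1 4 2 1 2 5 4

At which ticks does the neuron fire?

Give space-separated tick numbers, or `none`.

Answer: 3 6 9 10 11

Derivation:
t=0: input=1 -> V=6
t=1: input=1 -> V=9
t=2: input=1 -> V=11
t=3: input=5 -> V=0 FIRE
t=4: input=1 -> V=6
t=5: input=1 -> V=9
t=6: input=4 -> V=0 FIRE
t=7: input=2 -> V=12
t=8: input=1 -> V=13
t=9: input=2 -> V=0 FIRE
t=10: input=5 -> V=0 FIRE
t=11: input=4 -> V=0 FIRE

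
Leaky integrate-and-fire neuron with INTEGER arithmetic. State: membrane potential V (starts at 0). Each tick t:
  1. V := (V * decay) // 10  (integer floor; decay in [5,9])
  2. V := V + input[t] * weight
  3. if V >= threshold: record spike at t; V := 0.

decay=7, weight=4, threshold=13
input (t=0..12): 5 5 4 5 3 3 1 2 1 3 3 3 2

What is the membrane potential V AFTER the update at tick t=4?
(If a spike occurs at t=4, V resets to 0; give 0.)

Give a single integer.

t=0: input=5 -> V=0 FIRE
t=1: input=5 -> V=0 FIRE
t=2: input=4 -> V=0 FIRE
t=3: input=5 -> V=0 FIRE
t=4: input=3 -> V=12
t=5: input=3 -> V=0 FIRE
t=6: input=1 -> V=4
t=7: input=2 -> V=10
t=8: input=1 -> V=11
t=9: input=3 -> V=0 FIRE
t=10: input=3 -> V=12
t=11: input=3 -> V=0 FIRE
t=12: input=2 -> V=8

Answer: 12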